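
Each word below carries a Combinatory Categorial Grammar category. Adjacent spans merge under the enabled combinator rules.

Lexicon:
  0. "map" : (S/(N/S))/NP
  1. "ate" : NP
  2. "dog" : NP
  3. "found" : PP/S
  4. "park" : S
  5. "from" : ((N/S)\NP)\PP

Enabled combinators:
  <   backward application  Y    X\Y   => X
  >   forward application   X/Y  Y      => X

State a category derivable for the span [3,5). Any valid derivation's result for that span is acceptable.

[0,6] S   >
  [0,2] S/(N/S)   >
    [0,1] "map" : (S/(N/S))/NP
    [1,2] "ate" : NP
  [2,6] N/S   <
    [2,3] "dog" : NP
    [3,6] (N/S)\NP   <
      [3,5] PP   >
        [3,4] "found" : PP/S
        [4,5] "park" : S
      [5,6] "from" : ((N/S)\NP)\PP

PP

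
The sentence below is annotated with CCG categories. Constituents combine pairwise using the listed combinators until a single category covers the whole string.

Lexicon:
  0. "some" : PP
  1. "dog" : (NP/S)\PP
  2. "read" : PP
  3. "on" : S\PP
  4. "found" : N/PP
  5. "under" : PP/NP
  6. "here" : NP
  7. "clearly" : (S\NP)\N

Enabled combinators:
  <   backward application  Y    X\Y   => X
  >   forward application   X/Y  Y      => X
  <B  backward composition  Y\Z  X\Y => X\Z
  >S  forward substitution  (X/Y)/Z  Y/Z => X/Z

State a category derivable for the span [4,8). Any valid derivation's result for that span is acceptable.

S\NP

[0,8] S   <
  [0,4] NP   >
    [0,2] NP/S   <
      [0,1] "some" : PP
      [1,2] "dog" : (NP/S)\PP
    [2,4] S   <
      [2,3] "read" : PP
      [3,4] "on" : S\PP
  [4,8] S\NP   <
    [4,7] N   >
      [4,5] "found" : N/PP
      [5,7] PP   >
        [5,6] "under" : PP/NP
        [6,7] "here" : NP
    [7,8] "clearly" : (S\NP)\N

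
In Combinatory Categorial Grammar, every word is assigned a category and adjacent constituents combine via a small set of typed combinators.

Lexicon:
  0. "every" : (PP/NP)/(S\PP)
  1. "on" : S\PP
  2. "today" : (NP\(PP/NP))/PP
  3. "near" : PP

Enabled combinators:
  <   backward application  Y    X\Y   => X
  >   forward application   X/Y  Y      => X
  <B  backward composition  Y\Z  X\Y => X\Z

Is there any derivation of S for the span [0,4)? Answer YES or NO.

(PP/NP)/(S\PP) S\PP (NP\(PP/NP))/PP PP
CKY chart[0,4] = {NP}; S ∉ chart

NO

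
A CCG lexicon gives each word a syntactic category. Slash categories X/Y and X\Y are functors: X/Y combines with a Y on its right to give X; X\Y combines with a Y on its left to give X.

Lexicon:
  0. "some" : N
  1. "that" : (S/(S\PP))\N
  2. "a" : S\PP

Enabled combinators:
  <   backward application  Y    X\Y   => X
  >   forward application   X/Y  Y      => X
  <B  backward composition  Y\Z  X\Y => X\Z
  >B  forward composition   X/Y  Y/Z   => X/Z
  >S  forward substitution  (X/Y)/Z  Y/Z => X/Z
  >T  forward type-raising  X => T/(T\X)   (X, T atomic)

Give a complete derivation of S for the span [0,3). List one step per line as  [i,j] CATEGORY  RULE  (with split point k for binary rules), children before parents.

[0,1] N  lex  "some"
[1,2] (S/(S\PP))\N  lex  "that"
[0,2] S/(S\PP)  <  k=1
[2,3] S\PP  lex  "a"
[0,3] S  >  k=2

[0,3] S   >
  [0,2] S/(S\PP)   <
    [0,1] "some" : N
    [1,2] "that" : (S/(S\PP))\N
  [2,3] "a" : S\PP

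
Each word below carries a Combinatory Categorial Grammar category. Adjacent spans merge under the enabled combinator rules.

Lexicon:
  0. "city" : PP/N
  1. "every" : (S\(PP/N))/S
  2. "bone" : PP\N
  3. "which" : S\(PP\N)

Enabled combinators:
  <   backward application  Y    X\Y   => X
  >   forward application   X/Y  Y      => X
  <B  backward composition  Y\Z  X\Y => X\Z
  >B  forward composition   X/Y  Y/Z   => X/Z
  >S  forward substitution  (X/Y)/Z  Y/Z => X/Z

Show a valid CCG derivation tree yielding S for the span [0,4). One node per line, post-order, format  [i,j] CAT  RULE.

[0,4] S   <
  [0,1] "city" : PP/N
  [1,4] S\(PP/N)   >
    [1,2] "every" : (S\(PP/N))/S
    [2,4] S   <
      [2,3] "bone" : PP\N
      [3,4] "which" : S\(PP\N)

[0,1] PP/N  lex  "city"
[1,2] (S\(PP/N))/S  lex  "every"
[2,3] PP\N  lex  "bone"
[3,4] S\(PP\N)  lex  "which"
[2,4] S  <  k=3
[1,4] S\(PP/N)  >  k=2
[0,4] S  <  k=1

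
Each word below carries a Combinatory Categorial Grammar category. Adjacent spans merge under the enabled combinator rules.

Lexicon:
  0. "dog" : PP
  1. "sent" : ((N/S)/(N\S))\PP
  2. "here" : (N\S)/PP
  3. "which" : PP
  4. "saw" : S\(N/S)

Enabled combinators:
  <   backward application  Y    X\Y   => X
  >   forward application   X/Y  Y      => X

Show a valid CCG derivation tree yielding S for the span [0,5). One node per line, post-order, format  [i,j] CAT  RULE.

[0,5] S   <
  [0,4] N/S   >
    [0,2] (N/S)/(N\S)   <
      [0,1] "dog" : PP
      [1,2] "sent" : ((N/S)/(N\S))\PP
    [2,4] N\S   >
      [2,3] "here" : (N\S)/PP
      [3,4] "which" : PP
  [4,5] "saw" : S\(N/S)

[0,1] PP  lex  "dog"
[1,2] ((N/S)/(N\S))\PP  lex  "sent"
[0,2] (N/S)/(N\S)  <  k=1
[2,3] (N\S)/PP  lex  "here"
[3,4] PP  lex  "which"
[2,4] N\S  >  k=3
[0,4] N/S  >  k=2
[4,5] S\(N/S)  lex  "saw"
[0,5] S  <  k=4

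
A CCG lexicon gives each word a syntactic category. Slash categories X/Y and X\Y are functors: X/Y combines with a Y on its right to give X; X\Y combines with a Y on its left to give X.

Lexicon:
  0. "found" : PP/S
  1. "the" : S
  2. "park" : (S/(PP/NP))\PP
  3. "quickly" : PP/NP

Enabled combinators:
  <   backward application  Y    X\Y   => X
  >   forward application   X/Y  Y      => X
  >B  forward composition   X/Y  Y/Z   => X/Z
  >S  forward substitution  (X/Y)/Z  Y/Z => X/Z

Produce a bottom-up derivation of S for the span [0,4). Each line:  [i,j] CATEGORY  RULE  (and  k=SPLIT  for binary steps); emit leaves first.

[0,4] S   >
  [0,3] S/(PP/NP)   <
    [0,2] PP   >
      [0,1] "found" : PP/S
      [1,2] "the" : S
    [2,3] "park" : (S/(PP/NP))\PP
  [3,4] "quickly" : PP/NP

[0,1] PP/S  lex  "found"
[1,2] S  lex  "the"
[0,2] PP  >  k=1
[2,3] (S/(PP/NP))\PP  lex  "park"
[0,3] S/(PP/NP)  <  k=2
[3,4] PP/NP  lex  "quickly"
[0,4] S  >  k=3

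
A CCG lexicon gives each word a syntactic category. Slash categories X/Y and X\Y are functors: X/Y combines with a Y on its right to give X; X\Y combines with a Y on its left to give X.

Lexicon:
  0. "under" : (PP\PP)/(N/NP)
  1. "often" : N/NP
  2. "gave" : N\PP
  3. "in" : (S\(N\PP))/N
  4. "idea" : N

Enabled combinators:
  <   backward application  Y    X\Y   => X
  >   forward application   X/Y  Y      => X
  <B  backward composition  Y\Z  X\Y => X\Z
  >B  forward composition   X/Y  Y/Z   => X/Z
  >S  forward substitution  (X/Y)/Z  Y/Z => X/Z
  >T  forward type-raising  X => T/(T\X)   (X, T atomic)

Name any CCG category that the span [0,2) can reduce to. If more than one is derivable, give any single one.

PP\PP

[0,5] S   <
  [0,3] N\PP   <B
    [0,2] PP\PP   >
      [0,1] "under" : (PP\PP)/(N/NP)
      [1,2] "often" : N/NP
    [2,3] "gave" : N\PP
  [3,5] S\(N\PP)   >
    [3,4] "in" : (S\(N\PP))/N
    [4,5] "idea" : N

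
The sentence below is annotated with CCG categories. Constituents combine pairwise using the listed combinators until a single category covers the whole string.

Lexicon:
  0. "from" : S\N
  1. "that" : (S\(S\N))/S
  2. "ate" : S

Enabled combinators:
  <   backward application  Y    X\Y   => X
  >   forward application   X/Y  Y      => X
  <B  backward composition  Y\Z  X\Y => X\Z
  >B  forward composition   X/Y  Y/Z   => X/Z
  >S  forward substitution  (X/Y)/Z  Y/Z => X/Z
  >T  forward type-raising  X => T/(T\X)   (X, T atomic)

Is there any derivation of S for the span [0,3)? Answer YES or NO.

[0,3] S   <
  [0,1] "from" : S\N
  [1,3] S\(S\N)   >
    [1,2] "that" : (S\(S\N))/S
    [2,3] "ate" : S

YES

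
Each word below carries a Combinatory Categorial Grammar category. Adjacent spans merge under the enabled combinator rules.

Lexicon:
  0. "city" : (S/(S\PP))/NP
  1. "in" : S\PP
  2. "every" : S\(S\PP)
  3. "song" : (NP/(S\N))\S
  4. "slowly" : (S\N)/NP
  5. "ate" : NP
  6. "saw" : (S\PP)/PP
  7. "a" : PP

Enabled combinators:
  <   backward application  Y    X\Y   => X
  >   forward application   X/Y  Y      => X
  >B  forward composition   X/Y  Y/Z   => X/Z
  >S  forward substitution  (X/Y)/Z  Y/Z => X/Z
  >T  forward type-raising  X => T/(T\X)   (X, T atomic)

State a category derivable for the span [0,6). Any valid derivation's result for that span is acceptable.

[0,8] S   >
  [0,6] S/(S\PP)   >
    [0,1] "city" : (S/(S\PP))/NP
    [1,6] NP   >
      [1,4] NP/(S\N)   <
        [1,3] S   <
          [1,2] "in" : S\PP
          [2,3] "every" : S\(S\PP)
        [3,4] "song" : (NP/(S\N))\S
      [4,6] S\N   >
        [4,5] "slowly" : (S\N)/NP
        [5,6] "ate" : NP
  [6,8] S\PP   >
    [6,7] "saw" : (S\PP)/PP
    [7,8] "a" : PP

S/(S\PP)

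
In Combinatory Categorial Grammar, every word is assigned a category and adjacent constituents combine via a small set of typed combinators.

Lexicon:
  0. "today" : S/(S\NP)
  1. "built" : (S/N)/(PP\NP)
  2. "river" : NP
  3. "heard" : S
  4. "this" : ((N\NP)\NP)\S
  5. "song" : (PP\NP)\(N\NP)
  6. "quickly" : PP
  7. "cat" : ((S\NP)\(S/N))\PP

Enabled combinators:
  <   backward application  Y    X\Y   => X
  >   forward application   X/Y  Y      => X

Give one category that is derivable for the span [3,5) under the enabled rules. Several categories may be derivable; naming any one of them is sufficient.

(N\NP)\NP

[0,8] S   >
  [0,1] "today" : S/(S\NP)
  [1,8] S\NP   <
    [1,6] S/N   >
      [1,2] "built" : (S/N)/(PP\NP)
      [2,6] PP\NP   <
        [2,5] N\NP   <
          [2,3] "river" : NP
          [3,5] (N\NP)\NP   <
            [3,4] "heard" : S
            [4,5] "this" : ((N\NP)\NP)\S
        [5,6] "song" : (PP\NP)\(N\NP)
    [6,8] (S\NP)\(S/N)   <
      [6,7] "quickly" : PP
      [7,8] "cat" : ((S\NP)\(S/N))\PP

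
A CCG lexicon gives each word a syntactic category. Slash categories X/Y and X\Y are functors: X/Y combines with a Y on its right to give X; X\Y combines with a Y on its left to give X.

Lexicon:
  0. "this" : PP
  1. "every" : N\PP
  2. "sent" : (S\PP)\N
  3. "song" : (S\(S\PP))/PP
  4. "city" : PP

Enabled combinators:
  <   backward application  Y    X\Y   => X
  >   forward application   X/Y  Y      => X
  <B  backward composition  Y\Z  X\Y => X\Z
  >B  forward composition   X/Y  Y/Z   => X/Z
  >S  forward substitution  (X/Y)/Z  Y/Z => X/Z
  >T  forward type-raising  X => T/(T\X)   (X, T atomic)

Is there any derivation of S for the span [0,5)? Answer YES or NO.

YES

[0,5] S   <
  [0,3] S\PP   <
    [0,2] N   >
      [0,1] N/(N\PP)   >T
        [0,1] "this" : PP
      [1,2] "every" : N\PP
    [2,3] "sent" : (S\PP)\N
  [3,5] S\(S\PP)   >
    [3,4] "song" : (S\(S\PP))/PP
    [4,5] "city" : PP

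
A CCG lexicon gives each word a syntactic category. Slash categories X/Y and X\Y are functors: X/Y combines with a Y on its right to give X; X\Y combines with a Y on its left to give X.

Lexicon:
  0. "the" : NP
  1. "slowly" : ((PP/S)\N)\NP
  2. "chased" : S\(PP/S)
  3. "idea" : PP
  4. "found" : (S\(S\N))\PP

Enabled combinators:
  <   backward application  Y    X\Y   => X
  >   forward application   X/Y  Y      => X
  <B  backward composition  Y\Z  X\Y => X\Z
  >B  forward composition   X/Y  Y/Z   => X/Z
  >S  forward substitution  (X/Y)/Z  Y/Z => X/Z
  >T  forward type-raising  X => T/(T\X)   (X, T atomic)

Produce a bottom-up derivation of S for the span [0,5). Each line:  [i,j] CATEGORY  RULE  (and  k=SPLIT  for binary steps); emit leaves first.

[0,5] S   <
  [0,3] S\N   <B
    [0,2] (PP/S)\N   <
      [0,1] "the" : NP
      [1,2] "slowly" : ((PP/S)\N)\NP
    [2,3] "chased" : S\(PP/S)
  [3,5] S\(S\N)   <
    [3,4] "idea" : PP
    [4,5] "found" : (S\(S\N))\PP

[0,1] NP  lex  "the"
[1,2] ((PP/S)\N)\NP  lex  "slowly"
[0,2] (PP/S)\N  <  k=1
[2,3] S\(PP/S)  lex  "chased"
[0,3] S\N  <B  k=2
[3,4] PP  lex  "idea"
[4,5] (S\(S\N))\PP  lex  "found"
[3,5] S\(S\N)  <  k=4
[0,5] S  <  k=3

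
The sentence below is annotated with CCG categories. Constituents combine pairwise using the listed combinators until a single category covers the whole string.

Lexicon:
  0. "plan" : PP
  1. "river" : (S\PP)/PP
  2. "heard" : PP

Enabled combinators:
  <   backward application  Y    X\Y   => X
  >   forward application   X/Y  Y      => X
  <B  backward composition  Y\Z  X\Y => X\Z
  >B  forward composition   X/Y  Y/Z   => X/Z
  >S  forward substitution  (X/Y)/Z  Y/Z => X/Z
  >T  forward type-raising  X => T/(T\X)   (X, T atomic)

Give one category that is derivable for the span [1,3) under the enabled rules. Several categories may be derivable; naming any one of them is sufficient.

S\PP

[0,3] S   <
  [0,1] "plan" : PP
  [1,3] S\PP   >
    [1,2] "river" : (S\PP)/PP
    [2,3] "heard" : PP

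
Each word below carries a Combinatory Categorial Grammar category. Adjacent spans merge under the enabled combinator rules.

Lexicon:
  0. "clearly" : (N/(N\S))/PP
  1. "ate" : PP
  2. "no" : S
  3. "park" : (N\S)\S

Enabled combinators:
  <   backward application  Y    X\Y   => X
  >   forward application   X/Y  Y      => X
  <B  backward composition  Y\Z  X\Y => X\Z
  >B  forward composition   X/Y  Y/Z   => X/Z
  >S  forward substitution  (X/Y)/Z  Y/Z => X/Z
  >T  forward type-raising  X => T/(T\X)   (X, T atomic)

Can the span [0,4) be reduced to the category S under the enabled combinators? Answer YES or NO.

(N/(N\S))/PP PP S (N\S)\S
CKY chart[0,4] = {N, N/(N\N), NP/(NP\N), PP/(PP\N), S/(S\N)}; S ∉ chart

NO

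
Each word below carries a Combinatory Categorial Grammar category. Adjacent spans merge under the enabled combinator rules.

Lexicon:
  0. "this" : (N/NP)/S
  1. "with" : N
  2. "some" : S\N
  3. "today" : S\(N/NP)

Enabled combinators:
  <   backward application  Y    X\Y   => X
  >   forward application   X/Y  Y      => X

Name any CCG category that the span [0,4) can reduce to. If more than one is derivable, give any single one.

S

[0,4] S   <
  [0,3] N/NP   >
    [0,1] "this" : (N/NP)/S
    [1,3] S   <
      [1,2] "with" : N
      [2,3] "some" : S\N
  [3,4] "today" : S\(N/NP)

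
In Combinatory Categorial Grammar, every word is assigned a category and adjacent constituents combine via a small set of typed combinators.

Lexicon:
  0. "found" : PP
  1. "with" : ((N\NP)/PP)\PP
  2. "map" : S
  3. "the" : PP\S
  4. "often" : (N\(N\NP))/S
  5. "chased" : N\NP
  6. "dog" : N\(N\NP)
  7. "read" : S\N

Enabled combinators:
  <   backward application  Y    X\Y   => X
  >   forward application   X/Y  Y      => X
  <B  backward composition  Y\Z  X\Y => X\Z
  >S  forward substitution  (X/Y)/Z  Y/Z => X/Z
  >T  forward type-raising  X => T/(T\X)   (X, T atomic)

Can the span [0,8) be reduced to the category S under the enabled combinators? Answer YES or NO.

NO

PP ((N\NP)/PP)\PP S PP\S (N\(N\NP))/S N\NP N\(N\NP) S\N
CKY chart[0,8] = {N, N/(N\N), NP/(NP\N), PP/(PP\N), S/(S\N)}; S ∉ chart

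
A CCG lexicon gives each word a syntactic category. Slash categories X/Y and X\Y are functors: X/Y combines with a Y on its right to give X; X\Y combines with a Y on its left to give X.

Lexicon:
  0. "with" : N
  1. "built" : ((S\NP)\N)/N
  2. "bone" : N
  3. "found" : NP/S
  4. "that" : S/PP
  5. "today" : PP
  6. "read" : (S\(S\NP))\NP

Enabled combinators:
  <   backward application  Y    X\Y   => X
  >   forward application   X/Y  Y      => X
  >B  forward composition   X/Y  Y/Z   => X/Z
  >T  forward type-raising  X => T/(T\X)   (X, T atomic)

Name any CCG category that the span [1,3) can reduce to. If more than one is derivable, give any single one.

[0,7] S   <
  [0,3] S\NP   <
    [0,1] "with" : N
    [1,3] (S\NP)\N   >
      [1,2] "built" : ((S\NP)\N)/N
      [2,3] "bone" : N
  [3,7] S\(S\NP)   <
    [3,6] NP   >
      [3,4] "found" : NP/S
      [4,6] S   >
        [4,5] "that" : S/PP
        [5,6] "today" : PP
    [6,7] "read" : (S\(S\NP))\NP

(S\NP)\N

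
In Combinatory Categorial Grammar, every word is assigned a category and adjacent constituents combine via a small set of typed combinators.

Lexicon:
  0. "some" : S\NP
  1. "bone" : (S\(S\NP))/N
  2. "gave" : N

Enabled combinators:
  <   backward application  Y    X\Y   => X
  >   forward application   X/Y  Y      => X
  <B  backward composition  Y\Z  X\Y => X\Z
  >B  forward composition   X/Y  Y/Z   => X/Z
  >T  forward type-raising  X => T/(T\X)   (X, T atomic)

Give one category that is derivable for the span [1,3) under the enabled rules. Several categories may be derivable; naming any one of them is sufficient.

[0,3] S   <
  [0,1] "some" : S\NP
  [1,3] S\(S\NP)   >
    [1,2] "bone" : (S\(S\NP))/N
    [2,3] "gave" : N

S\(S\NP)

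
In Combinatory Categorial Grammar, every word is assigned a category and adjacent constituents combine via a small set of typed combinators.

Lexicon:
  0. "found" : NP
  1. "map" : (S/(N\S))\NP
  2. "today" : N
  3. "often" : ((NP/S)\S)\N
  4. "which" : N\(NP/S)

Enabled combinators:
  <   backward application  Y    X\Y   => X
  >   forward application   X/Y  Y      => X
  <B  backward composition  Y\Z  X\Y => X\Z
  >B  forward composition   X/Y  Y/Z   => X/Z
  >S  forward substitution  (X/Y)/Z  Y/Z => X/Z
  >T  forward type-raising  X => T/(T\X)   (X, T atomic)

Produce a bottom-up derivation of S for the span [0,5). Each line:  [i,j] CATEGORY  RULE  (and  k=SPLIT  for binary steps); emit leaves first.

[0,5] S   >
  [0,2] S/(N\S)   <
    [0,1] "found" : NP
    [1,2] "map" : (S/(N\S))\NP
  [2,5] N\S   <B
    [2,4] (NP/S)\S   <
      [2,3] "today" : N
      [3,4] "often" : ((NP/S)\S)\N
    [4,5] "which" : N\(NP/S)

[0,1] NP  lex  "found"
[1,2] (S/(N\S))\NP  lex  "map"
[0,2] S/(N\S)  <  k=1
[2,3] N  lex  "today"
[3,4] ((NP/S)\S)\N  lex  "often"
[2,4] (NP/S)\S  <  k=3
[4,5] N\(NP/S)  lex  "which"
[2,5] N\S  <B  k=4
[0,5] S  >  k=2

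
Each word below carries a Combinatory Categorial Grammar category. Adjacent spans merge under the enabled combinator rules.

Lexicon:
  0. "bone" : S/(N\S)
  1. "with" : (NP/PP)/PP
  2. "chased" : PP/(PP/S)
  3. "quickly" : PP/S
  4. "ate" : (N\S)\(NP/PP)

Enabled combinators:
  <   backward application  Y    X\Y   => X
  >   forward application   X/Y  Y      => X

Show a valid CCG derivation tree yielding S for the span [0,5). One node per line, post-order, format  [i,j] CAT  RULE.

[0,1] S/(N\S)  lex  "bone"
[1,2] (NP/PP)/PP  lex  "with"
[2,3] PP/(PP/S)  lex  "chased"
[3,4] PP/S  lex  "quickly"
[2,4] PP  >  k=3
[1,4] NP/PP  >  k=2
[4,5] (N\S)\(NP/PP)  lex  "ate"
[1,5] N\S  <  k=4
[0,5] S  >  k=1

[0,5] S   >
  [0,1] "bone" : S/(N\S)
  [1,5] N\S   <
    [1,4] NP/PP   >
      [1,2] "with" : (NP/PP)/PP
      [2,4] PP   >
        [2,3] "chased" : PP/(PP/S)
        [3,4] "quickly" : PP/S
    [4,5] "ate" : (N\S)\(NP/PP)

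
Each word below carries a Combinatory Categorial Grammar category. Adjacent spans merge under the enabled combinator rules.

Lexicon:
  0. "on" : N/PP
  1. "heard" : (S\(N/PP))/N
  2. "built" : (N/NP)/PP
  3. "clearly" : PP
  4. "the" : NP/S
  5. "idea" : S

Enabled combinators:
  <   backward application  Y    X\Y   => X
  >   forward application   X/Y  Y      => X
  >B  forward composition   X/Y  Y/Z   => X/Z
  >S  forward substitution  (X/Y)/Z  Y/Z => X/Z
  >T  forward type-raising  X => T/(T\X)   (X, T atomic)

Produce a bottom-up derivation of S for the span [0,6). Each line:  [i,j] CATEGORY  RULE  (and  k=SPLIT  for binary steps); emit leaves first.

[0,1] N/PP  lex  "on"
[1,2] (S\(N/PP))/N  lex  "heard"
[2,3] (N/NP)/PP  lex  "built"
[3,4] PP  lex  "clearly"
[2,4] N/NP  >  k=3
[4,5] NP/S  lex  "the"
[5,6] S  lex  "idea"
[4,6] NP  >  k=5
[2,6] N  >  k=4
[1,6] S\(N/PP)  >  k=2
[0,6] S  <  k=1

[0,6] S   <
  [0,1] "on" : N/PP
  [1,6] S\(N/PP)   >
    [1,2] "heard" : (S\(N/PP))/N
    [2,6] N   >
      [2,4] N/NP   >
        [2,3] "built" : (N/NP)/PP
        [3,4] "clearly" : PP
      [4,6] NP   >
        [4,5] "the" : NP/S
        [5,6] "idea" : S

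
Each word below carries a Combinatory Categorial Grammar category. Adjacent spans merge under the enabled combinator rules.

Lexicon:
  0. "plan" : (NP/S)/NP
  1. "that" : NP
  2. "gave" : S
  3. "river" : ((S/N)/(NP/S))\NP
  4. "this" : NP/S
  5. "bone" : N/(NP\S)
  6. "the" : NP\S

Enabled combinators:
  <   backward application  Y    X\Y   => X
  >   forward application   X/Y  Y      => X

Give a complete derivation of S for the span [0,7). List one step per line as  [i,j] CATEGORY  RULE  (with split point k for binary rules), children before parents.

[0,7] S   >
  [0,5] S/N   >
    [0,4] (S/N)/(NP/S)   <
      [0,3] NP   >
        [0,2] NP/S   >
          [0,1] "plan" : (NP/S)/NP
          [1,2] "that" : NP
        [2,3] "gave" : S
      [3,4] "river" : ((S/N)/(NP/S))\NP
    [4,5] "this" : NP/S
  [5,7] N   >
    [5,6] "bone" : N/(NP\S)
    [6,7] "the" : NP\S

[0,1] (NP/S)/NP  lex  "plan"
[1,2] NP  lex  "that"
[0,2] NP/S  >  k=1
[2,3] S  lex  "gave"
[0,3] NP  >  k=2
[3,4] ((S/N)/(NP/S))\NP  lex  "river"
[0,4] (S/N)/(NP/S)  <  k=3
[4,5] NP/S  lex  "this"
[0,5] S/N  >  k=4
[5,6] N/(NP\S)  lex  "bone"
[6,7] NP\S  lex  "the"
[5,7] N  >  k=6
[0,7] S  >  k=5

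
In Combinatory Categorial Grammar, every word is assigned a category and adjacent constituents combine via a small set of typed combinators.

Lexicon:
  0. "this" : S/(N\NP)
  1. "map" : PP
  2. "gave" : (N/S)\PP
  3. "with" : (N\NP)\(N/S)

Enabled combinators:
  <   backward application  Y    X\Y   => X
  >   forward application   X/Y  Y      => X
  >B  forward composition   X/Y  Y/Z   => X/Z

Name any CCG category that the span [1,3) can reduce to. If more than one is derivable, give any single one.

N/S

[0,4] S   >
  [0,1] "this" : S/(N\NP)
  [1,4] N\NP   <
    [1,3] N/S   <
      [1,2] "map" : PP
      [2,3] "gave" : (N/S)\PP
    [3,4] "with" : (N\NP)\(N/S)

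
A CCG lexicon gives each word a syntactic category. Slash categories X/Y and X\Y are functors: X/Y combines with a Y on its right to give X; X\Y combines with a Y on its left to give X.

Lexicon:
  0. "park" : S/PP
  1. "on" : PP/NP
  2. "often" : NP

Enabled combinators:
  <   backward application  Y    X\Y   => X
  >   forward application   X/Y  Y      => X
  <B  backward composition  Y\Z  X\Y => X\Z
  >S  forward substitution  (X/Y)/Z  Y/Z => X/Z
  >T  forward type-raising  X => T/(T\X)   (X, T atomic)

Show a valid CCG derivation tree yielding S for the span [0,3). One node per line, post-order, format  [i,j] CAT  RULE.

[0,1] S/PP  lex  "park"
[1,2] PP/NP  lex  "on"
[2,3] NP  lex  "often"
[1,3] PP  >  k=2
[0,3] S  >  k=1

[0,3] S   >
  [0,1] "park" : S/PP
  [1,3] PP   >
    [1,2] "on" : PP/NP
    [2,3] "often" : NP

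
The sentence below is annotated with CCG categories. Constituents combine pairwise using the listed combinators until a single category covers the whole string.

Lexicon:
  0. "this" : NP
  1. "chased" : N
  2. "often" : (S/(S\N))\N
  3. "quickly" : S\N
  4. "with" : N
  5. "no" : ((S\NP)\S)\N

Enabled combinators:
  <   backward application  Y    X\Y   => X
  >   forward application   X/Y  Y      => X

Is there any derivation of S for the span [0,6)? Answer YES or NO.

YES

[0,6] S   <
  [0,1] "this" : NP
  [1,6] S\NP   <
    [1,4] S   >
      [1,3] S/(S\N)   <
        [1,2] "chased" : N
        [2,3] "often" : (S/(S\N))\N
      [3,4] "quickly" : S\N
    [4,6] (S\NP)\S   <
      [4,5] "with" : N
      [5,6] "no" : ((S\NP)\S)\N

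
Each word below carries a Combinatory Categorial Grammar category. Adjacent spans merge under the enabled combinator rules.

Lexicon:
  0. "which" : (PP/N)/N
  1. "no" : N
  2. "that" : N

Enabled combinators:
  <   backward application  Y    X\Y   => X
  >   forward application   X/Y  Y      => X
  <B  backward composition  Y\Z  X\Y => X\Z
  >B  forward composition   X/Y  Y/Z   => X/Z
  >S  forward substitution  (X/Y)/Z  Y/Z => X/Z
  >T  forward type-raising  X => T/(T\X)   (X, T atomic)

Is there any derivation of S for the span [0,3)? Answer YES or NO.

(PP/N)/N N N
CKY chart[0,3] = {N/(N\PP), NP/(NP\PP), PP, PP/(N\N), PP/(PP\PP), S/(S\PP)}; S ∉ chart

NO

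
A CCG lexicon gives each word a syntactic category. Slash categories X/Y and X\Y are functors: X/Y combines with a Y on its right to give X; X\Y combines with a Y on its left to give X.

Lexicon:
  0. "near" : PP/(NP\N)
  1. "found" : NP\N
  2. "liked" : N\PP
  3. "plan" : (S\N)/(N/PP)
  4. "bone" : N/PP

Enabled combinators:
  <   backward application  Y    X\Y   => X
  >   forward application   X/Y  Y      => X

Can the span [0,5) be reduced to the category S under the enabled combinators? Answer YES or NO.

[0,5] S   <
  [0,3] N   <
    [0,2] PP   >
      [0,1] "near" : PP/(NP\N)
      [1,2] "found" : NP\N
    [2,3] "liked" : N\PP
  [3,5] S\N   >
    [3,4] "plan" : (S\N)/(N/PP)
    [4,5] "bone" : N/PP

YES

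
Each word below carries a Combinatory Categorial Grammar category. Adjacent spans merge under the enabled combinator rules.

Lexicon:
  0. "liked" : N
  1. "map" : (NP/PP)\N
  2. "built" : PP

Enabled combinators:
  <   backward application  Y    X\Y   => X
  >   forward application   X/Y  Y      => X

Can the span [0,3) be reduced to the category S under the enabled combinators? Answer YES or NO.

NO

N (NP/PP)\N PP
CKY chart[0,3] = {NP}; S ∉ chart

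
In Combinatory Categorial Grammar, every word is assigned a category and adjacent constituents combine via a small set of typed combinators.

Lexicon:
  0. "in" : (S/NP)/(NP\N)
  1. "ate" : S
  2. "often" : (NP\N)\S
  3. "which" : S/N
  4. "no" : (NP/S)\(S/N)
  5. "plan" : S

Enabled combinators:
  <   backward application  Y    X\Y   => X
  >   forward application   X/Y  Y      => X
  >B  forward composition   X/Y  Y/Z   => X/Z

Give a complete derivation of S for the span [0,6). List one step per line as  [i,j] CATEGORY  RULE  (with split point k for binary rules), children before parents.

[0,6] S   >
  [0,3] S/NP   >
    [0,1] "in" : (S/NP)/(NP\N)
    [1,3] NP\N   <
      [1,2] "ate" : S
      [2,3] "often" : (NP\N)\S
  [3,6] NP   >
    [3,5] NP/S   <
      [3,4] "which" : S/N
      [4,5] "no" : (NP/S)\(S/N)
    [5,6] "plan" : S

[0,1] (S/NP)/(NP\N)  lex  "in"
[1,2] S  lex  "ate"
[2,3] (NP\N)\S  lex  "often"
[1,3] NP\N  <  k=2
[0,3] S/NP  >  k=1
[3,4] S/N  lex  "which"
[4,5] (NP/S)\(S/N)  lex  "no"
[3,5] NP/S  <  k=4
[5,6] S  lex  "plan"
[3,6] NP  >  k=5
[0,6] S  >  k=3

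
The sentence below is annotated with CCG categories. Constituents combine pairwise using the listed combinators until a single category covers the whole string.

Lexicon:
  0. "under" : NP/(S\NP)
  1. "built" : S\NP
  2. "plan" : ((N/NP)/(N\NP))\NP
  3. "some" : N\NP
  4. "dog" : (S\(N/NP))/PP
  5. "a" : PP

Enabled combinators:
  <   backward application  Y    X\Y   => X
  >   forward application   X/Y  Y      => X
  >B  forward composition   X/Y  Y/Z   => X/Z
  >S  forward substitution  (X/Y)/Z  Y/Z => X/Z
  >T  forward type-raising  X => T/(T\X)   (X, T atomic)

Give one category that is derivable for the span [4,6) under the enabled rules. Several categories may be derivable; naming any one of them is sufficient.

S\(N/NP)

[0,6] S   <
  [0,4] N/NP   >
    [0,3] (N/NP)/(N\NP)   <
      [0,2] NP   >
        [0,1] "under" : NP/(S\NP)
        [1,2] "built" : S\NP
      [2,3] "plan" : ((N/NP)/(N\NP))\NP
    [3,4] "some" : N\NP
  [4,6] S\(N/NP)   >
    [4,5] "dog" : (S\(N/NP))/PP
    [5,6] "a" : PP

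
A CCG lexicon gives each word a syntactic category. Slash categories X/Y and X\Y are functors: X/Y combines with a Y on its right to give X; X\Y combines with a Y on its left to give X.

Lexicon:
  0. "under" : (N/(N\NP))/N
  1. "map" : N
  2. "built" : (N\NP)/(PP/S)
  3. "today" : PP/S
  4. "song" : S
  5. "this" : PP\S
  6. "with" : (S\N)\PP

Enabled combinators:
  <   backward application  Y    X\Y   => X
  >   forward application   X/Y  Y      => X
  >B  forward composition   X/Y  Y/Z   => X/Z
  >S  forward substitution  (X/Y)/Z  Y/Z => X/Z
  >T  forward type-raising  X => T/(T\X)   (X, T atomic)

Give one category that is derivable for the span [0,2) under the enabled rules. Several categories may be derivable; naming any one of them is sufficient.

N/(N\NP)

[0,7] S   <
  [0,4] N   >
    [0,2] N/(N\NP)   >
      [0,1] "under" : (N/(N\NP))/N
      [1,2] "map" : N
    [2,4] N\NP   >
      [2,3] "built" : (N\NP)/(PP/S)
      [3,4] "today" : PP/S
  [4,7] S\N   <
    [4,6] PP   <
      [4,5] "song" : S
      [5,6] "this" : PP\S
    [6,7] "with" : (S\N)\PP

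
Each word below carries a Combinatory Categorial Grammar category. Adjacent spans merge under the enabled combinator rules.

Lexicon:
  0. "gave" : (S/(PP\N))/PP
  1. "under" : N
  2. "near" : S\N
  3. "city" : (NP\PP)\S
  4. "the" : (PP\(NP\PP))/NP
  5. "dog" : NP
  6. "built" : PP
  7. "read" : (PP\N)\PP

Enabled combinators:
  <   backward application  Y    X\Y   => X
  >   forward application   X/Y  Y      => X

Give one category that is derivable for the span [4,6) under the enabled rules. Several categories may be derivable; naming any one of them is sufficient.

PP\(NP\PP)

[0,8] S   >
  [0,6] S/(PP\N)   >
    [0,1] "gave" : (S/(PP\N))/PP
    [1,6] PP   <
      [1,4] NP\PP   <
        [1,3] S   <
          [1,2] "under" : N
          [2,3] "near" : S\N
        [3,4] "city" : (NP\PP)\S
      [4,6] PP\(NP\PP)   >
        [4,5] "the" : (PP\(NP\PP))/NP
        [5,6] "dog" : NP
  [6,8] PP\N   <
    [6,7] "built" : PP
    [7,8] "read" : (PP\N)\PP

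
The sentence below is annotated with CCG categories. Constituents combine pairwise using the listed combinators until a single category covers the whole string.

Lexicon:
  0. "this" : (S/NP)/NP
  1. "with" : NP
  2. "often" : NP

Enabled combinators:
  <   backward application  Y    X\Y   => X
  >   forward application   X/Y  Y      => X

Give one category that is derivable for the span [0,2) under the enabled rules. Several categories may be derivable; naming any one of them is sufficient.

[0,3] S   >
  [0,2] S/NP   >
    [0,1] "this" : (S/NP)/NP
    [1,2] "with" : NP
  [2,3] "often" : NP

S/NP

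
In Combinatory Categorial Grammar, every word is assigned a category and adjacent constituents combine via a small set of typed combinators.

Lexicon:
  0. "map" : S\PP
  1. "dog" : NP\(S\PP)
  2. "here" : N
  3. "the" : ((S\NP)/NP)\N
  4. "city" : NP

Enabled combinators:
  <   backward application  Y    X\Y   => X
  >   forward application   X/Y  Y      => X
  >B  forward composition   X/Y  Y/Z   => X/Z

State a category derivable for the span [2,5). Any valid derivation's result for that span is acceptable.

[0,5] S   <
  [0,2] NP   <
    [0,1] "map" : S\PP
    [1,2] "dog" : NP\(S\PP)
  [2,5] S\NP   >
    [2,4] (S\NP)/NP   <
      [2,3] "here" : N
      [3,4] "the" : ((S\NP)/NP)\N
    [4,5] "city" : NP

S\NP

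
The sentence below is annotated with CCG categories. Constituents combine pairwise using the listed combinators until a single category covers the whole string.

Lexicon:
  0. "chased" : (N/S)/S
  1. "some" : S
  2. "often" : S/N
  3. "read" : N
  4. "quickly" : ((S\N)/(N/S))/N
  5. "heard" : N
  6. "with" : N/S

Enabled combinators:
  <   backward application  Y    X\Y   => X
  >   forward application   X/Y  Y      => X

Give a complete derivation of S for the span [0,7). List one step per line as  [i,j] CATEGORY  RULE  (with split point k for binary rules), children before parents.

[0,1] (N/S)/S  lex  "chased"
[1,2] S  lex  "some"
[0,2] N/S  >  k=1
[2,3] S/N  lex  "often"
[3,4] N  lex  "read"
[2,4] S  >  k=3
[0,4] N  >  k=2
[4,5] ((S\N)/(N/S))/N  lex  "quickly"
[5,6] N  lex  "heard"
[4,6] (S\N)/(N/S)  >  k=5
[6,7] N/S  lex  "with"
[4,7] S\N  >  k=6
[0,7] S  <  k=4

[0,7] S   <
  [0,4] N   >
    [0,2] N/S   >
      [0,1] "chased" : (N/S)/S
      [1,2] "some" : S
    [2,4] S   >
      [2,3] "often" : S/N
      [3,4] "read" : N
  [4,7] S\N   >
    [4,6] (S\N)/(N/S)   >
      [4,5] "quickly" : ((S\N)/(N/S))/N
      [5,6] "heard" : N
    [6,7] "with" : N/S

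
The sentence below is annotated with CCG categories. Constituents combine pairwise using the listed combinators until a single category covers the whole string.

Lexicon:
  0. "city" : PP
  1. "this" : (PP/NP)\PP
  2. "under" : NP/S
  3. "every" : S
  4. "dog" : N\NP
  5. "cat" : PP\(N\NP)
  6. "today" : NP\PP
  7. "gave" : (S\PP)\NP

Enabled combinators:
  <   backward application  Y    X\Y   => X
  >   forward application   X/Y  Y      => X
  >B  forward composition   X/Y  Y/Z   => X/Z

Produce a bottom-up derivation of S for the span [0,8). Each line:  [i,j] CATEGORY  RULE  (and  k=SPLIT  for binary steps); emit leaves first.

[0,1] PP  lex  "city"
[1,2] (PP/NP)\PP  lex  "this"
[0,2] PP/NP  <  k=1
[2,3] NP/S  lex  "under"
[3,4] S  lex  "every"
[2,4] NP  >  k=3
[0,4] PP  >  k=2
[4,5] N\NP  lex  "dog"
[5,6] PP\(N\NP)  lex  "cat"
[4,6] PP  <  k=5
[6,7] NP\PP  lex  "today"
[4,7] NP  <  k=6
[7,8] (S\PP)\NP  lex  "gave"
[4,8] S\PP  <  k=7
[0,8] S  <  k=4

[0,8] S   <
  [0,4] PP   >
    [0,2] PP/NP   <
      [0,1] "city" : PP
      [1,2] "this" : (PP/NP)\PP
    [2,4] NP   >
      [2,3] "under" : NP/S
      [3,4] "every" : S
  [4,8] S\PP   <
    [4,7] NP   <
      [4,6] PP   <
        [4,5] "dog" : N\NP
        [5,6] "cat" : PP\(N\NP)
      [6,7] "today" : NP\PP
    [7,8] "gave" : (S\PP)\NP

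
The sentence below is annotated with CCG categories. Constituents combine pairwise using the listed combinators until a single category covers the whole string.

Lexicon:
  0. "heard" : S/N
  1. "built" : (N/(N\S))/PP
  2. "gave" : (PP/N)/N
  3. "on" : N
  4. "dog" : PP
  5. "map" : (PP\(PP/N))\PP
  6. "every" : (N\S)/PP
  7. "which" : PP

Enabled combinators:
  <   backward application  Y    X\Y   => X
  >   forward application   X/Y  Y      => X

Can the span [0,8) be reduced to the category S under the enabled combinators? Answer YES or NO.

[0,8] S   >
  [0,1] "heard" : S/N
  [1,8] N   >
    [1,6] N/(N\S)   >
      [1,2] "built" : (N/(N\S))/PP
      [2,6] PP   <
        [2,4] PP/N   >
          [2,3] "gave" : (PP/N)/N
          [3,4] "on" : N
        [4,6] PP\(PP/N)   <
          [4,5] "dog" : PP
          [5,6] "map" : (PP\(PP/N))\PP
    [6,8] N\S   >
      [6,7] "every" : (N\S)/PP
      [7,8] "which" : PP

YES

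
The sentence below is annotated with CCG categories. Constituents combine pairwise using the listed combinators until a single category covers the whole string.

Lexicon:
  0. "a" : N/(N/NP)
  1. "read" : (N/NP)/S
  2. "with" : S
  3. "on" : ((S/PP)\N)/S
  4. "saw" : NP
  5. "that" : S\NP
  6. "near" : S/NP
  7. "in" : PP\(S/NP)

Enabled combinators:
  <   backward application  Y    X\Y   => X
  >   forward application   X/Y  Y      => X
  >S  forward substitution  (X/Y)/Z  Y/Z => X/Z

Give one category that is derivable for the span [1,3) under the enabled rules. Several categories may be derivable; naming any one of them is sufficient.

[0,8] S   >
  [0,6] S/PP   <
    [0,3] N   >
      [0,1] "a" : N/(N/NP)
      [1,3] N/NP   >
        [1,2] "read" : (N/NP)/S
        [2,3] "with" : S
    [3,6] (S/PP)\N   >
      [3,4] "on" : ((S/PP)\N)/S
      [4,6] S   <
        [4,5] "saw" : NP
        [5,6] "that" : S\NP
  [6,8] PP   <
    [6,7] "near" : S/NP
    [7,8] "in" : PP\(S/NP)

N/NP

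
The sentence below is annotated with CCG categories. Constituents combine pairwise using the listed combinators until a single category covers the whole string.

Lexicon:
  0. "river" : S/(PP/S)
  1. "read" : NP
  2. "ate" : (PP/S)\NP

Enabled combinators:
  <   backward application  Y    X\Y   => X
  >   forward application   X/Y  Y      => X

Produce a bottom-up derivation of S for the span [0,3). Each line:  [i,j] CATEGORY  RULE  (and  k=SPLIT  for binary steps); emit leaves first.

[0,1] S/(PP/S)  lex  "river"
[1,2] NP  lex  "read"
[2,3] (PP/S)\NP  lex  "ate"
[1,3] PP/S  <  k=2
[0,3] S  >  k=1

[0,3] S   >
  [0,1] "river" : S/(PP/S)
  [1,3] PP/S   <
    [1,2] "read" : NP
    [2,3] "ate" : (PP/S)\NP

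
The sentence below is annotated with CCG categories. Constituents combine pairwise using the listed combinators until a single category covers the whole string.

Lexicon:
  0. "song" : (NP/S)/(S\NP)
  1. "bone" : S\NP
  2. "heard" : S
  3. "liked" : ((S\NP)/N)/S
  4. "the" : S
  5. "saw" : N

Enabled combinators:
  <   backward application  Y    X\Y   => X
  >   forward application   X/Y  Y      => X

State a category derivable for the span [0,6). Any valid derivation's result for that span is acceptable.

S

[0,6] S   <
  [0,3] NP   >
    [0,2] NP/S   >
      [0,1] "song" : (NP/S)/(S\NP)
      [1,2] "bone" : S\NP
    [2,3] "heard" : S
  [3,6] S\NP   >
    [3,5] (S\NP)/N   >
      [3,4] "liked" : ((S\NP)/N)/S
      [4,5] "the" : S
    [5,6] "saw" : N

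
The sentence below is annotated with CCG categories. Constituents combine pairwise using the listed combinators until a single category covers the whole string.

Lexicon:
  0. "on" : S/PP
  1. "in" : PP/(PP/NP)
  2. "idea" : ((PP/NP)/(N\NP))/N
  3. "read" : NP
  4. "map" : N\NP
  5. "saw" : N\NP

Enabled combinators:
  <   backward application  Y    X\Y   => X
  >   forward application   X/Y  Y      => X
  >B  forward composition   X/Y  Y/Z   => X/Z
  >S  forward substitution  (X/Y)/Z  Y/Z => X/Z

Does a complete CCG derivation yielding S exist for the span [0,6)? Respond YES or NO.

YES

[0,6] S   >
  [0,1] "on" : S/PP
  [1,6] PP   >
    [1,2] "in" : PP/(PP/NP)
    [2,6] PP/NP   >
      [2,5] (PP/NP)/(N\NP)   >
        [2,3] "idea" : ((PP/NP)/(N\NP))/N
        [3,5] N   <
          [3,4] "read" : NP
          [4,5] "map" : N\NP
      [5,6] "saw" : N\NP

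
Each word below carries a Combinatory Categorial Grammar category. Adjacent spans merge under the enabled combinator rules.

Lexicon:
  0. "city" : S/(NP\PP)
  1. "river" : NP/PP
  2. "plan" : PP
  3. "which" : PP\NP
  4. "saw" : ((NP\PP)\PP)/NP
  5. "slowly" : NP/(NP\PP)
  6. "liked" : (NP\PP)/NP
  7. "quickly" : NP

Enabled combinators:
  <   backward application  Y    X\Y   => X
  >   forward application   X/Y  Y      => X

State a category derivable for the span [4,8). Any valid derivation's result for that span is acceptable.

[0,8] S   >
  [0,1] "city" : S/(NP\PP)
  [1,8] NP\PP   <
    [1,4] PP   <
      [1,3] NP   >
        [1,2] "river" : NP/PP
        [2,3] "plan" : PP
      [3,4] "which" : PP\NP
    [4,8] (NP\PP)\PP   >
      [4,5] "saw" : ((NP\PP)\PP)/NP
      [5,8] NP   >
        [5,6] "slowly" : NP/(NP\PP)
        [6,8] NP\PP   >
          [6,7] "liked" : (NP\PP)/NP
          [7,8] "quickly" : NP

(NP\PP)\PP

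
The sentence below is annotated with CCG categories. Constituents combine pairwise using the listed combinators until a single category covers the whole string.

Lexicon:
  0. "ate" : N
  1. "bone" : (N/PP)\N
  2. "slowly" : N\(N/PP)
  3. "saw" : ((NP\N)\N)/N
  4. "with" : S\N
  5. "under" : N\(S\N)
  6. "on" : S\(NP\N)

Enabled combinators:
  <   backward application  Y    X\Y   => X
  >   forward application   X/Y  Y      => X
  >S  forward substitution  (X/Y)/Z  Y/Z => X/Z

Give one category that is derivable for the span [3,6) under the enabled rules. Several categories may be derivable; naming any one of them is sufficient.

[0,7] S   <
  [0,6] NP\N   <
    [0,3] N   <
      [0,2] N/PP   <
        [0,1] "ate" : N
        [1,2] "bone" : (N/PP)\N
      [2,3] "slowly" : N\(N/PP)
    [3,6] (NP\N)\N   >
      [3,4] "saw" : ((NP\N)\N)/N
      [4,6] N   <
        [4,5] "with" : S\N
        [5,6] "under" : N\(S\N)
  [6,7] "on" : S\(NP\N)

(NP\N)\N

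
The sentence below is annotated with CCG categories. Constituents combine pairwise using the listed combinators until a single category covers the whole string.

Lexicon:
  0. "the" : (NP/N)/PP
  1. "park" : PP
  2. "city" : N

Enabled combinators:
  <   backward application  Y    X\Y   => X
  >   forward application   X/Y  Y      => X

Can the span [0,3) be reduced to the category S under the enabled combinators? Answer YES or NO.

(NP/N)/PP PP N
CKY chart[0,3] = {NP}; S ∉ chart

NO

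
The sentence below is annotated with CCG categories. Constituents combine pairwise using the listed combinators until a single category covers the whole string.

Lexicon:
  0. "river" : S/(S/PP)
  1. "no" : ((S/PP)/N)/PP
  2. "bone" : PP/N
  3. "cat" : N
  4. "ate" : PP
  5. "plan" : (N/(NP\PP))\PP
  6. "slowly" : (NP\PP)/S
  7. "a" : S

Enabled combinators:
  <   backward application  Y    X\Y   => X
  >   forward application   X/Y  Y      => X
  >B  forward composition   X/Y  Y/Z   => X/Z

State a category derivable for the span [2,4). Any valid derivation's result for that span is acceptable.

PP

[0,8] S   >
  [0,4] S/N   >B
    [0,1] "river" : S/(S/PP)
    [1,4] (S/PP)/N   >
      [1,2] "no" : ((S/PP)/N)/PP
      [2,4] PP   >
        [2,3] "bone" : PP/N
        [3,4] "cat" : N
  [4,8] N   >
    [4,6] N/(NP\PP)   <
      [4,5] "ate" : PP
      [5,6] "plan" : (N/(NP\PP))\PP
    [6,8] NP\PP   >
      [6,7] "slowly" : (NP\PP)/S
      [7,8] "a" : S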